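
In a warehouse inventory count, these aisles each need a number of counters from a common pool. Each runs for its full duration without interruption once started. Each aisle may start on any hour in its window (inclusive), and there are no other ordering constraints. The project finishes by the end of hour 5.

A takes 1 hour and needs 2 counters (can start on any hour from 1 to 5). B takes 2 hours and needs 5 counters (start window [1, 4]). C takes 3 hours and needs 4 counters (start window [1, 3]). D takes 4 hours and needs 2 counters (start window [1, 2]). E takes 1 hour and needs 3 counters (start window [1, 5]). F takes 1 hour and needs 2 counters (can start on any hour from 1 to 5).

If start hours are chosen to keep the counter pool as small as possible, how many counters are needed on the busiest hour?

8

Early-start (A@1, B@1, C@1, D@1, E@1, F@1) gives peak 18: h1:18  h2:11  h3:6  h4:2  h5:0.
Shift B→4, E→5, F→2.
Schedule A@1, B@4, C@1, D@1, E@5, F@2: h1:8  h2:8  h3:6  h4:7  h5:8 — peak 8.
Total counter-hours = 37 over 5 hours ⇒ peak ≥ ⌈37/5⌉ = 8, so 8 is optimal.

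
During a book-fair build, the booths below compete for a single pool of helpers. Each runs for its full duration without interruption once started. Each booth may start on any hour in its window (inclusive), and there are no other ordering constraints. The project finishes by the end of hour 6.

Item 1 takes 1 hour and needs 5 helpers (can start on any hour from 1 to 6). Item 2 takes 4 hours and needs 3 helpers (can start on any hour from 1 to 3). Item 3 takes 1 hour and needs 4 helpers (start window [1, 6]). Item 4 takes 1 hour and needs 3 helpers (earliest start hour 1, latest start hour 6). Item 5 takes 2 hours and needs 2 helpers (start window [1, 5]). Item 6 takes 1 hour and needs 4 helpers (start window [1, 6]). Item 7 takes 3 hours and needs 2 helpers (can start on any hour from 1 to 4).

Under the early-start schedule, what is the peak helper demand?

23

Early-start schedule: Item 1@1, Item 2@1, Item 3@1, Item 4@1, Item 5@1, Item 6@1, Item 7@1.
Load per hour: hour 1: 23, hour 2: 7, hour 3: 5, hour 4: 3, hour 5: 0, hour 6: 0.
Peak is 23.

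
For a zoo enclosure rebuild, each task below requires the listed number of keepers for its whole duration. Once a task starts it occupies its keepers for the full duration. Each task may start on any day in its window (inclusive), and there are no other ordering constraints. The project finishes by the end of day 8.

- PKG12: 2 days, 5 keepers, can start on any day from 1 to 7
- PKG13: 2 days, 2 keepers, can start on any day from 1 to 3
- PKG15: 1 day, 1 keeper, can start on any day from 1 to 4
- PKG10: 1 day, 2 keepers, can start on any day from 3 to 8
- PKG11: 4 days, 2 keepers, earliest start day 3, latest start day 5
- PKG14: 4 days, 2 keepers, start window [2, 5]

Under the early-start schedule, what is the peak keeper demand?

Early-start schedule: PKG12@1, PKG13@1, PKG15@1, PKG10@3, PKG11@3, PKG14@2.
Load per day: day 1: 8, day 2: 9, day 3: 6, day 4: 4, day 5: 4, day 6: 2, day 7: 0, day 8: 0.
Peak is 9.

9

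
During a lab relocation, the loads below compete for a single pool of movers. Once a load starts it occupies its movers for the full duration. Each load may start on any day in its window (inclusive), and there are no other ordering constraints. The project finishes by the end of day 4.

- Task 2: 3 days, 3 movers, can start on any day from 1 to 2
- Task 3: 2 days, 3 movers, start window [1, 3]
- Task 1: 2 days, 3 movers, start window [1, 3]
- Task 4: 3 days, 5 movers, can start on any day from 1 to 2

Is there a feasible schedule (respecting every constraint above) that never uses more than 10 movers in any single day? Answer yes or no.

no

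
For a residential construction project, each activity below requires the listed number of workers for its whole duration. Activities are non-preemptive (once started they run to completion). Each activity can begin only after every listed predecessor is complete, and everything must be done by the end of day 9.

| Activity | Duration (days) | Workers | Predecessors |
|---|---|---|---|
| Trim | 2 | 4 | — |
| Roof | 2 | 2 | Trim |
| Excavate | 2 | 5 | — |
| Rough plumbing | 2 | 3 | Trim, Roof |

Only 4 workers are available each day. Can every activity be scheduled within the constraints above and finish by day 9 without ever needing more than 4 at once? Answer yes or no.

no

The minimum achievable peak is 5; 4 < 5, so no feasible schedule stays within the cap.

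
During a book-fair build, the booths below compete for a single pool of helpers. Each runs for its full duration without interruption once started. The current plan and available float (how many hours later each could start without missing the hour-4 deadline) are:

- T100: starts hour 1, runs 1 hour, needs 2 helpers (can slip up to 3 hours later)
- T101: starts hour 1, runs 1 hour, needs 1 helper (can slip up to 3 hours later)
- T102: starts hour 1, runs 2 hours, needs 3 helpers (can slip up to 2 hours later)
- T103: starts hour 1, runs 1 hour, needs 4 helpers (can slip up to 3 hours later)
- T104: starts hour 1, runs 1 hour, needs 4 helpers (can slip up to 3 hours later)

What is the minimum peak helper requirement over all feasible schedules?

5

Early-start (T100@1, T101@1, T102@1, T103@1, T104@1) gives peak 14: h1:14  h2:3  h3:0  h4:0.
Shift T101→2, T103→3, T104→4.
Schedule T100@1, T101@2, T102@1, T103@3, T104@4: h1:5  h2:4  h3:4  h4:4 — peak 5.
Total helper-hours = 17 over 4 hours ⇒ peak ≥ ⌈17/4⌉ = 5, so 5 is optimal.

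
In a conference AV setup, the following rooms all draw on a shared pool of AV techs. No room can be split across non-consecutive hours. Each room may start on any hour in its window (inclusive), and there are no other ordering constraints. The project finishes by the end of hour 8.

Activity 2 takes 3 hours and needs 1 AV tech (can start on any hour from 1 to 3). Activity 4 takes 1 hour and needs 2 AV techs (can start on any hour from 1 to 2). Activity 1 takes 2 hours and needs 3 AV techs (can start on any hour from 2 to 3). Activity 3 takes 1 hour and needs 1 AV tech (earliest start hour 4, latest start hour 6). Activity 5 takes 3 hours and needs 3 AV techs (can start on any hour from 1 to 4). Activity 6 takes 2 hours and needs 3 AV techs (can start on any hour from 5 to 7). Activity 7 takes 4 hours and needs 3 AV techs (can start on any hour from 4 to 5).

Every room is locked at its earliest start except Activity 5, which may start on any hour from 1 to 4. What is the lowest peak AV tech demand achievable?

7

Activity 5@1: h1:6  h2:7  h3:7  h4:4  h5:6  h6:6  h7:3  h8:0 → peak 7
Activity 5@2: h1:3  h2:7  h3:7  h4:7  h5:6  h6:6  h7:3  h8:0 → peak 7
Activity 5@3: h1:3  h2:4  h3:7  h4:7  h5:9  h6:6  h7:3  h8:0 → peak 9
Activity 5@4: h1:3  h2:4  h3:4  h4:7  h5:9  h6:9  h7:3  h8:0 → peak 9
Best is Activity 5@1, peak 7.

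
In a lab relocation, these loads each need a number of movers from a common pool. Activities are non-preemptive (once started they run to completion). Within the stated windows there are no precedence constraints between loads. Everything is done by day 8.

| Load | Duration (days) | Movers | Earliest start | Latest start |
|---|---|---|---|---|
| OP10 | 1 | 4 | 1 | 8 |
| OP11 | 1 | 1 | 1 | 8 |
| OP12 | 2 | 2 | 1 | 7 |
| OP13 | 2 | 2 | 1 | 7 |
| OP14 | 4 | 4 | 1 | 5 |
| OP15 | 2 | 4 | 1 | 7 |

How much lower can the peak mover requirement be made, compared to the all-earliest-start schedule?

Early-start peak: d1:17  d2:12  d3:4  d4:4  d5:0  d6:0  d7:0  d8:0 ⇒ 17.
Leveled (OP10@1, OP11@1, OP12@2, OP13@4, OP14@2, OP15@6): d1:5  d2:6  d3:6  d4:6  d5:6  d6:4  d7:4  d8:0 ⇒ 6.
Reduction 17 − 6 = 11.

11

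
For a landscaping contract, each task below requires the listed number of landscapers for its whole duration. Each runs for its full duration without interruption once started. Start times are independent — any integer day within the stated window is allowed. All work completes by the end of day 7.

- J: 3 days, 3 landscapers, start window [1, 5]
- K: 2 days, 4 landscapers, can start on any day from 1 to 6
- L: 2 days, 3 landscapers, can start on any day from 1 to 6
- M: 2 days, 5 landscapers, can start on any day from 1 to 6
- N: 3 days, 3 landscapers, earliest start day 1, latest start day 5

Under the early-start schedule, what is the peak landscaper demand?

Early-start schedule: J@1, K@1, L@1, M@1, N@1.
Load per day: day 1: 18, day 2: 18, day 3: 6, day 4: 0, day 5: 0, day 6: 0, day 7: 0.
Peak is 18.

18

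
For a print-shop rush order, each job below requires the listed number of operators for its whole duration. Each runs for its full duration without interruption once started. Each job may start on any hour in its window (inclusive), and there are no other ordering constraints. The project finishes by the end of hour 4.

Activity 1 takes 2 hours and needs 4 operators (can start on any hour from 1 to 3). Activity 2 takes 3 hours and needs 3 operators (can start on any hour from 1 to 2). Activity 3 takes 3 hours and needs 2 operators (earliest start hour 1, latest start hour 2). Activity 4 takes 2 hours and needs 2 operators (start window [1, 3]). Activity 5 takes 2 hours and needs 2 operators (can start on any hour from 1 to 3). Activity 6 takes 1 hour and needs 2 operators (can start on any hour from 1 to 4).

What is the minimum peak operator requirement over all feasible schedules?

Early-start (Activity 1@1, Activity 2@1, Activity 3@1, Activity 4@1, Activity 5@1, Activity 6@1) gives peak 15: h1:15  h2:13  h3:5  h4:0.
Shift Activity 4→3, Activity 5→3, Activity 6→4.
Schedule Activity 1@1, Activity 2@1, Activity 3@1, Activity 4@3, Activity 5@3, Activity 6@4: h1:9  h2:9  h3:9  h4:6 — peak 9.
Total operator-hours = 33 over 4 hours ⇒ peak ≥ ⌈33/4⌉ = 9, so 9 is optimal.

9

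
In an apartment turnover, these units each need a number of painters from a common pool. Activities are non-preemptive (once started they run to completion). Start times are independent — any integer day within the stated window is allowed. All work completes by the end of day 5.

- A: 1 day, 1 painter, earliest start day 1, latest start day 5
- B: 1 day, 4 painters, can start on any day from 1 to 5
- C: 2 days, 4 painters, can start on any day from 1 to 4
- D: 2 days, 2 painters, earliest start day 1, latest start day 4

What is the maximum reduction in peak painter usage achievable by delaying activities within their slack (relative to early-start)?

7

Early-start peak: d1:11  d2:6  d3:0  d4:0  d5:0 ⇒ 11.
Leveled (A@1, B@3, C@4, D@1): d1:3  d2:2  d3:4  d4:4  d5:4 ⇒ 4.
Reduction 11 − 4 = 7.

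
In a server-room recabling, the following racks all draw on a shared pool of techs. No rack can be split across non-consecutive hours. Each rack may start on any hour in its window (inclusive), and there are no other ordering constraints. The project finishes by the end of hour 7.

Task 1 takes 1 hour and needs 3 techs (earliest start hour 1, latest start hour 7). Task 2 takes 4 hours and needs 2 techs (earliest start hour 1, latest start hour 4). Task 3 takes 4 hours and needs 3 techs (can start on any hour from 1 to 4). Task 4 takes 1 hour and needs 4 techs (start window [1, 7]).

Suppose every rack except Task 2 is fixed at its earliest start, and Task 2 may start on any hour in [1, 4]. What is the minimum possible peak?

Task 2@1: h1:12  h2:5  h3:5  h4:5  h5:0  h6:0  h7:0 → peak 12
Task 2@2: h1:10  h2:5  h3:5  h4:5  h5:2  h6:0  h7:0 → peak 10
Task 2@3: h1:10  h2:3  h3:5  h4:5  h5:2  h6:2  h7:0 → peak 10
Task 2@4: h1:10  h2:3  h3:3  h4:5  h5:2  h6:2  h7:2 → peak 10
Best is Task 2@2, peak 10.

10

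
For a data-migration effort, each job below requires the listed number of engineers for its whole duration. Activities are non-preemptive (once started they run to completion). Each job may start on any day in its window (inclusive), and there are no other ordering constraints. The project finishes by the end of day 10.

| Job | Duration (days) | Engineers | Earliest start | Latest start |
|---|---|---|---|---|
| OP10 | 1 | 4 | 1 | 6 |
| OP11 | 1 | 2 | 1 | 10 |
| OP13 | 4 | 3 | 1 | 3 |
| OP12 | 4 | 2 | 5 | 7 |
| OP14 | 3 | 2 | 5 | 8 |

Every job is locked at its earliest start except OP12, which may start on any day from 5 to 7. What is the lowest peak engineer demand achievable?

9

OP12@5: d1:9  d2:3  d3:3  d4:3  d5:4  d6:4  d7:4  d8:2  d9:0  d10:0 → peak 9
OP12@6: d1:9  d2:3  d3:3  d4:3  d5:2  d6:4  d7:4  d8:2  d9:2  d10:0 → peak 9
OP12@7: d1:9  d2:3  d3:3  d4:3  d5:2  d6:2  d7:4  d8:2  d9:2  d10:2 → peak 9
Best is OP12@5, peak 9.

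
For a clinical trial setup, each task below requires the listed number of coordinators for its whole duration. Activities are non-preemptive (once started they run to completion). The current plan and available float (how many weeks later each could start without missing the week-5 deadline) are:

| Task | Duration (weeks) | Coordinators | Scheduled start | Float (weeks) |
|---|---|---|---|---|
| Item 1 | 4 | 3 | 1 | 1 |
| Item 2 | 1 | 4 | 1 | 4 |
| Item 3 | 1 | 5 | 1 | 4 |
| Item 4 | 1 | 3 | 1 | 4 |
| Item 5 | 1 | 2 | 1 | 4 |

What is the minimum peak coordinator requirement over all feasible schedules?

Early-start (Item 1@1, Item 2@1, Item 3@1, Item 4@1, Item 5@1) gives peak 17: w1:17  w2:3  w3:3  w4:3  w5:0.
Shift Item 3→5, Item 4→2, Item 5→3.
Schedule Item 1@1, Item 2@1, Item 3@5, Item 4@2, Item 5@3: w1:7  w2:6  w3:5  w4:3  w5:5 — peak 7.

7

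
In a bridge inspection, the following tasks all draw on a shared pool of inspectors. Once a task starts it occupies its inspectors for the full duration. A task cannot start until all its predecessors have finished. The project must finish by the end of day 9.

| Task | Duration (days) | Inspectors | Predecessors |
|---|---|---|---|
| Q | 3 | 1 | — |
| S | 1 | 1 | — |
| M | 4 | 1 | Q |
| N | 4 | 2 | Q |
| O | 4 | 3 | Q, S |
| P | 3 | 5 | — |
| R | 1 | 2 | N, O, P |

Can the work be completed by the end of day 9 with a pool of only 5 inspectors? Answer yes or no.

no

The minimum achievable peak is 6; 5 < 6, so no feasible schedule stays within the cap.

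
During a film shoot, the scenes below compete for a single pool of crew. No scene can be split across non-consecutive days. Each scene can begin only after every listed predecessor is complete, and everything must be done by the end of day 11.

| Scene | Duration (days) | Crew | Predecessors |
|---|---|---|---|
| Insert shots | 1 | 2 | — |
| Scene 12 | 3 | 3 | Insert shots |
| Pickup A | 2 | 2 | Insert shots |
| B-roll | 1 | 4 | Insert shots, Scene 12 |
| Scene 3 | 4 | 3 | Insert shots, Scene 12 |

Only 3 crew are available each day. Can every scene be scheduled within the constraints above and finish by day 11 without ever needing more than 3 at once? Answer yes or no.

no

The minimum achievable peak is 4; 3 < 4, so no feasible schedule stays within the cap.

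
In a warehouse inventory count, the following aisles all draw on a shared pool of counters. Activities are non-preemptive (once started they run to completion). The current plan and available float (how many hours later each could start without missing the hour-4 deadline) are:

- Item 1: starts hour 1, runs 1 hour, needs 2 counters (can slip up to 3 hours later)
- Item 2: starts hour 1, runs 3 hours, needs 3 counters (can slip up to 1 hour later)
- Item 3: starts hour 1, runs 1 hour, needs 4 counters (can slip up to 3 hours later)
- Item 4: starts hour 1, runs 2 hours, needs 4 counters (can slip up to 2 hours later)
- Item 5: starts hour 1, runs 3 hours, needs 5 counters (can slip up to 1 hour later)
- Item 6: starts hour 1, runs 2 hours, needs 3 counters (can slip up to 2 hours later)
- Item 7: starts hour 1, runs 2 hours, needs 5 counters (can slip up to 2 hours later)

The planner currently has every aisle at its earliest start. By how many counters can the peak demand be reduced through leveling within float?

11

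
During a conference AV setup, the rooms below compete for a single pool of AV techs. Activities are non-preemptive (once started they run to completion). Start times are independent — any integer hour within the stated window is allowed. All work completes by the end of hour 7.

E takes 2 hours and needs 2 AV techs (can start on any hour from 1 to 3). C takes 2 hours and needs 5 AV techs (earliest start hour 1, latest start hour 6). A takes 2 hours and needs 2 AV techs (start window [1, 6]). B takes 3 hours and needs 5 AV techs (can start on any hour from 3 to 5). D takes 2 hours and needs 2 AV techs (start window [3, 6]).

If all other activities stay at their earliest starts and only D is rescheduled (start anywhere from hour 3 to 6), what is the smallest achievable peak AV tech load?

9

D@3: h1:9  h2:9  h3:7  h4:7  h5:5  h6:0  h7:0 → peak 9
D@4: h1:9  h2:9  h3:5  h4:7  h5:7  h6:0  h7:0 → peak 9
D@5: h1:9  h2:9  h3:5  h4:5  h5:7  h6:2  h7:0 → peak 9
D@6: h1:9  h2:9  h3:5  h4:5  h5:5  h6:2  h7:2 → peak 9
Best is D@3, peak 9.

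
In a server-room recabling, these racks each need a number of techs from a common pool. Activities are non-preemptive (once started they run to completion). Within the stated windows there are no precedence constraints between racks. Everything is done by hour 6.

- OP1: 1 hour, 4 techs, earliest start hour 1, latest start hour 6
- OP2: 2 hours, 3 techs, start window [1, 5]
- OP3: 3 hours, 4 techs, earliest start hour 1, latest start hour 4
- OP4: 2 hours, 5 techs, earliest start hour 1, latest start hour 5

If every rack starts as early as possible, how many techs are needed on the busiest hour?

Early-start schedule: OP1@1, OP2@1, OP3@1, OP4@1.
Load per hour: hour 1: 16, hour 2: 12, hour 3: 4, hour 4: 0, hour 5: 0, hour 6: 0.
Peak is 16.

16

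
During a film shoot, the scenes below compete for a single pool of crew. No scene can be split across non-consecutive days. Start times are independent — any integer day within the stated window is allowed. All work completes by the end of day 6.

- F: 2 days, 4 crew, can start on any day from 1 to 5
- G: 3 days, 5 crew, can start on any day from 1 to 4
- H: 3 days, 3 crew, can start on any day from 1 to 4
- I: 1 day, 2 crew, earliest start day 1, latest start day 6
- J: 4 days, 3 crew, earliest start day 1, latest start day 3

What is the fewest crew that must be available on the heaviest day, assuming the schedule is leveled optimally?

8

Early-start (F@1, G@1, H@1, I@1, J@1) gives peak 17: d1:17  d2:15  d3:11  d4:3  d5:0  d6:0.
Shift G→4, I→3, J→3.
Schedule F@1, G@4, H@1, I@3, J@3: d1:7  d2:7  d3:8  d4:8  d5:8  d6:8 — peak 8.
Total crew member-days = 46 over 6 days ⇒ peak ≥ ⌈46/6⌉ = 8, so 8 is optimal.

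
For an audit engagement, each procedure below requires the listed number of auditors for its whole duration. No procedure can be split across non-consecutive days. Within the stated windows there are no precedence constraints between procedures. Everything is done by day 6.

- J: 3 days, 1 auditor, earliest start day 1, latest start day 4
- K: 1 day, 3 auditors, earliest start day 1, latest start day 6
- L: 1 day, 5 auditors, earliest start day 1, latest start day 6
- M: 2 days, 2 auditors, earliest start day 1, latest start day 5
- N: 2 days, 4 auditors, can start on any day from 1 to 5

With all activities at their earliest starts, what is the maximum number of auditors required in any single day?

Early-start schedule: J@1, K@1, L@1, M@1, N@1.
Load per day: day 1: 15, day 2: 7, day 3: 1, day 4: 0, day 5: 0, day 6: 0.
Peak is 15.

15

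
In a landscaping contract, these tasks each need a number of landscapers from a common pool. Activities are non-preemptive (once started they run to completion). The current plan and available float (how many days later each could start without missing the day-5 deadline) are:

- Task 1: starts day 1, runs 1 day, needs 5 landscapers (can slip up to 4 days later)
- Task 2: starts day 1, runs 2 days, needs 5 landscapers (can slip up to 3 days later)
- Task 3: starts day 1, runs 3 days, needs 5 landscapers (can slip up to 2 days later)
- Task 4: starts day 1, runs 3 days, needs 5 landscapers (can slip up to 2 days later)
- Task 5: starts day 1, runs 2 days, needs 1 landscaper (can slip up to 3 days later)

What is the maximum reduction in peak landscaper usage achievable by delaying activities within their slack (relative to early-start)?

Early-start peak: d1:21  d2:16  d3:10  d4:0  d5:0 ⇒ 21.
Leveled (Task 1@1, Task 2@1, Task 3@2, Task 4@3, Task 5@1): d1:11  d2:11  d3:10  d4:10  d5:5 ⇒ 11.
Reduction 21 − 11 = 10.

10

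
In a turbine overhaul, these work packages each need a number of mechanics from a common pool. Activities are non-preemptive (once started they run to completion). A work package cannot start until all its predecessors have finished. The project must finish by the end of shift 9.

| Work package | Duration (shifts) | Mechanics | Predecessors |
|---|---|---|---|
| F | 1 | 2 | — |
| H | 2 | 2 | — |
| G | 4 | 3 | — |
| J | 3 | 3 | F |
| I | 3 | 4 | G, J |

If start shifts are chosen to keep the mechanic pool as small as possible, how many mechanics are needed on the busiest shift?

6

Early-start (F@1, H@1, G@1, J@2, I@5) gives peak 8: s1:7  s2:8  s3:6  s4:6  s5:4  s6:4  s7:4  s8:0  s9:0.
Shift G→2, J→3, I→6.
Schedule F@1, H@1, G@2, J@3, I@6: s1:4  s2:5  s3:6  s4:6  s5:6  s6:4  s7:4  s8:4  s9:0 — peak 6.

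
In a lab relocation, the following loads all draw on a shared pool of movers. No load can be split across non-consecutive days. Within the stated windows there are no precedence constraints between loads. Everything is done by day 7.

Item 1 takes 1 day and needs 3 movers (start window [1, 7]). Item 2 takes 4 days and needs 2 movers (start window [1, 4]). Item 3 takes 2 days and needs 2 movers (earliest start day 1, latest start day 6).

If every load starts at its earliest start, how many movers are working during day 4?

2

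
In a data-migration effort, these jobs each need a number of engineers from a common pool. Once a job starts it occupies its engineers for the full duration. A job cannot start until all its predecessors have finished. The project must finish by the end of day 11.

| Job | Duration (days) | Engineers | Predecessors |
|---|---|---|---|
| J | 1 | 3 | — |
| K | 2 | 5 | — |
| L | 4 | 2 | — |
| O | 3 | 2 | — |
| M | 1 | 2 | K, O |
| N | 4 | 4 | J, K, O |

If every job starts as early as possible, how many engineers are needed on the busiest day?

12

Early-start schedule: J@1, K@1, L@1, O@1, M@4, N@4.
Load per day: day 1: 12, day 2: 9, day 3: 4, day 4: 8, day 5: 4, day 6: 4, day 7: 4, day 8: 0, day 9: 0, day 10: 0, day 11: 0.
Peak is 12.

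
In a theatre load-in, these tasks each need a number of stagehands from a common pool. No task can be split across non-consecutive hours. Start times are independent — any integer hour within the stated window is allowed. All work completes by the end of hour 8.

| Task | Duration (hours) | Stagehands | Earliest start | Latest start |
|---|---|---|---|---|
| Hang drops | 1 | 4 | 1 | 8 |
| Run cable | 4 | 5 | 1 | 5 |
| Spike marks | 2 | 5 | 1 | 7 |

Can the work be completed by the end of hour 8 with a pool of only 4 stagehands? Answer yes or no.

no

Total stagehand-hours = 34; over 8 hours the average is 34/8 > 4, so some hour must exceed 4.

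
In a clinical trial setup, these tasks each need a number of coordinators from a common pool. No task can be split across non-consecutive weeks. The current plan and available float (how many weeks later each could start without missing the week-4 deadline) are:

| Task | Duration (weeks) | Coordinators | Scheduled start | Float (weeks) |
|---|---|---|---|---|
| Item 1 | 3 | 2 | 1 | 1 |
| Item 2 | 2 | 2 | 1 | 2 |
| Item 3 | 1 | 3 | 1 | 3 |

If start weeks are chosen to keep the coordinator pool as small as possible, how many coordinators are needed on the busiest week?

Early-start (Item 1@1, Item 2@1, Item 3@1) gives peak 7: w1:7  w2:4  w3:2  w4:0.
Shift Item 3→4.
Schedule Item 1@1, Item 2@1, Item 3@4: w1:4  w2:4  w3:2  w4:3 — peak 4.
Total coordinator-weeks = 13 over 4 weeks ⇒ peak ≥ ⌈13/4⌉ = 4, so 4 is optimal.

4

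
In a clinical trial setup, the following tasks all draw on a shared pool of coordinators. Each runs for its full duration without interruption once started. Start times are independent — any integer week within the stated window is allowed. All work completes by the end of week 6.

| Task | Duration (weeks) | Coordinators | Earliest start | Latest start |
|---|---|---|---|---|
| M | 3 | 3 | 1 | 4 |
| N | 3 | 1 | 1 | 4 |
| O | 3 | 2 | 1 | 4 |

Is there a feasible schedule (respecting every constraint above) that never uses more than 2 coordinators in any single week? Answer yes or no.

Total coordinator-weeks = 18; over 6 weeks the average is 18/6 > 2, so some week must exceed 2.

no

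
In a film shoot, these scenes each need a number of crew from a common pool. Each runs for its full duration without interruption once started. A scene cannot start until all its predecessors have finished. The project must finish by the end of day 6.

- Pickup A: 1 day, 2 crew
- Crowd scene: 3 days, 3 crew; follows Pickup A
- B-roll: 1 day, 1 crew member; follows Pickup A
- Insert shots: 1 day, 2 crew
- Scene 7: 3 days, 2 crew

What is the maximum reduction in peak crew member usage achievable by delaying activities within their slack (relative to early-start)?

2

Early-start peak: d1:6  d2:6  d3:5  d4:3  d5:0  d6:0 ⇒ 6.
Leveled (Pickup A@1, Crowd scene@4, B-roll@2, Insert shots@3, Scene 7@1): d1:4  d2:3  d3:4  d4:3  d5:3  d6:3 ⇒ 4.
Reduction 6 − 4 = 2.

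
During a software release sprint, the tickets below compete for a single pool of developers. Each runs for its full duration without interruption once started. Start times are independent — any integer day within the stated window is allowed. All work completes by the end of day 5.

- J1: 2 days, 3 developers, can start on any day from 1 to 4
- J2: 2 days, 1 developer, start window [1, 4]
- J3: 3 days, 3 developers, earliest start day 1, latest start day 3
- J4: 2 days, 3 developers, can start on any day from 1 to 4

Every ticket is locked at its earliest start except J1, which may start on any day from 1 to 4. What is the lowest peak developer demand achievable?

7

J1@1: d1:10  d2:10  d3:3  d4:0  d5:0 → peak 10
J1@2: d1:7  d2:10  d3:6  d4:0  d5:0 → peak 10
J1@3: d1:7  d2:7  d3:6  d4:3  d5:0 → peak 7
J1@4: d1:7  d2:7  d3:3  d4:3  d5:3 → peak 7
Best is J1@3, peak 7.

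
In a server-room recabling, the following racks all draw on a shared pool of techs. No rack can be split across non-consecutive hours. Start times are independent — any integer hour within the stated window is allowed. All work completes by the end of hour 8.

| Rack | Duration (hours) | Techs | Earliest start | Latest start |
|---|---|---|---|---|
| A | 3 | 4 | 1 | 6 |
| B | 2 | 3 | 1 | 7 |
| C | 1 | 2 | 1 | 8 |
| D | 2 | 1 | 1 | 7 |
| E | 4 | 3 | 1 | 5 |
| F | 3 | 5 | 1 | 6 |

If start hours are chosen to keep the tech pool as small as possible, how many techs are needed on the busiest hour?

7

Early-start (A@1, B@1, C@1, D@1, E@1, F@1) gives peak 18: h1:18  h2:16  h3:12  h4:3  h5:0  h6:0  h7:0  h8:0.
Shift B→4, D→4, E→2, F→6.
Schedule A@1, B@4, C@1, D@4, E@2, F@6: h1:6  h2:7  h3:7  h4:7  h5:7  h6:5  h7:5  h8:5 — peak 7.
Total tech-hours = 49 over 8 hours ⇒ peak ≥ ⌈49/8⌉ = 7, so 7 is optimal.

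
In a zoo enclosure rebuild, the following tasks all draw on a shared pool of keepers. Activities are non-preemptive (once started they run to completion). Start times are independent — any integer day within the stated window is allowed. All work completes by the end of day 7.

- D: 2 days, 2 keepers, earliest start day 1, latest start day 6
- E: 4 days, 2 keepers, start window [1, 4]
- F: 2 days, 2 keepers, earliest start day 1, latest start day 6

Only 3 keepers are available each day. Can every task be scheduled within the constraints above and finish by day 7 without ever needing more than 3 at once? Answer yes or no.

The minimum achievable peak is 4; 3 < 4, so no feasible schedule stays within the cap.

no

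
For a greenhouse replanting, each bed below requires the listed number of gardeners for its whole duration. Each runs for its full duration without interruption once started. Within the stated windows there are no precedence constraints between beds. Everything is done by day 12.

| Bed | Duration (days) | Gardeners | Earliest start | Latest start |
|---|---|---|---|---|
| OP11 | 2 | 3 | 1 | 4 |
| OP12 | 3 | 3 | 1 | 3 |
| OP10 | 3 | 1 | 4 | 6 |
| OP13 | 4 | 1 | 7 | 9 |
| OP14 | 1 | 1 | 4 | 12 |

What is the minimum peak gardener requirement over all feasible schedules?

Early-start (OP11@1, OP12@1, OP10@4, OP13@7, OP14@4) gives peak 6: d1:6  d2:6  d3:3  d4:2  d5:1  d6:1  d7:1  d8:1  d9:1  d10:1  d11:0  d12:0.
Shift OP12→3, OP10→6, OP14→6.
Schedule OP11@1, OP12@3, OP10@6, OP13@7, OP14@6: d1:3  d2:3  d3:3  d4:3  d5:3  d6:2  d7:2  d8:2  d9:1  d10:1  d11:0  d12:0 — peak 3.

3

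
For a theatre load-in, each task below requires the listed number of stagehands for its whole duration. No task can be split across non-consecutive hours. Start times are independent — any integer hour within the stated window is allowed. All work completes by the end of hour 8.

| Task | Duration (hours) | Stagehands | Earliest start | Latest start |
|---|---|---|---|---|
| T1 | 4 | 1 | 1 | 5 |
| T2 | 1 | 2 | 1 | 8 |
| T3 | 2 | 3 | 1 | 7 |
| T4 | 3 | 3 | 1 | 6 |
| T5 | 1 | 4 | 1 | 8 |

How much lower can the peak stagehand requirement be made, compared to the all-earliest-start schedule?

Early-start peak: h1:13  h2:7  h3:4  h4:1  h5:0  h6:0  h7:0  h8:0 ⇒ 13.
Leveled (T1@1, T2@1, T3@2, T4@4, T5@7): h1:3  h2:4  h3:4  h4:4  h5:3  h6:3  h7:4  h8:0 ⇒ 4.
Reduction 13 − 4 = 9.

9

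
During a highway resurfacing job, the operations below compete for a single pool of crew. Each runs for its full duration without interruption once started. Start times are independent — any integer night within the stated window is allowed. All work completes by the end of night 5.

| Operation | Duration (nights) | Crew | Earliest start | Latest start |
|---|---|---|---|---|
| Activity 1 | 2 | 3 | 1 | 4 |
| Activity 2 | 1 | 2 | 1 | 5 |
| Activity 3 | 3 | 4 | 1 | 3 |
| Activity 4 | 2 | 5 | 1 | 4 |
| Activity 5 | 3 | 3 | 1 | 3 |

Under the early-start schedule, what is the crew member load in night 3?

At early start, night 3 has: Activity 3, Activity 5.
Demand: 4 + 3 = 7.

7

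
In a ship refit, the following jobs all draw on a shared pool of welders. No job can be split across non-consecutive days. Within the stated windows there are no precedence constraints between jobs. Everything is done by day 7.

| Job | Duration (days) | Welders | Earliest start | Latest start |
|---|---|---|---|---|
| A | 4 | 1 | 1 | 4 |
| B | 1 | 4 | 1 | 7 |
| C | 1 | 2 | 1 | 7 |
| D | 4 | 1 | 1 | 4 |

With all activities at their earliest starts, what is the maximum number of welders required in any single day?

8

Early-start schedule: A@1, B@1, C@1, D@1.
Load per day: day 1: 8, day 2: 2, day 3: 2, day 4: 2, day 5: 0, day 6: 0, day 7: 0.
Peak is 8.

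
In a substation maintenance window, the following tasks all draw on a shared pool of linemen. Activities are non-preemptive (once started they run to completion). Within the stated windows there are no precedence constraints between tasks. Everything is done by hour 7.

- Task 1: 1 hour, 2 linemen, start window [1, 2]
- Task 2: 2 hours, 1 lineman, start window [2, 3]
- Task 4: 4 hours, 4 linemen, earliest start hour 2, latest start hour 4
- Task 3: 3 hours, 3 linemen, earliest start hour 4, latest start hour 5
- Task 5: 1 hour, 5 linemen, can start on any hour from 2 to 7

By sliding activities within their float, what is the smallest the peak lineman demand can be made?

7

Early-start (Task 1@1, Task 2@2, Task 4@2, Task 3@4, Task 5@2) gives peak 10: h1:2  h2:10  h3:5  h4:7  h5:7  h6:3  h7:0.
Shift Task 5→7.
Schedule Task 1@1, Task 2@2, Task 4@2, Task 3@4, Task 5@7: h1:2  h2:5  h3:5  h4:7  h5:7  h6:3  h7:5 — peak 7.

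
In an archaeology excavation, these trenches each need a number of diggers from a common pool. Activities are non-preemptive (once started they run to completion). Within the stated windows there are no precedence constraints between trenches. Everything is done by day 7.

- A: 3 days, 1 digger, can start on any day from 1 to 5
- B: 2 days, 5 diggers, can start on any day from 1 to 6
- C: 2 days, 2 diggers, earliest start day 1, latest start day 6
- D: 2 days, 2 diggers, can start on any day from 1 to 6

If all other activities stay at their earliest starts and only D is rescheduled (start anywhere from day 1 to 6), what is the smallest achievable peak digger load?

8

D@1: d1:10  d2:10  d3:1  d4:0  d5:0  d6:0  d7:0 → peak 10
D@2: d1:8  d2:10  d3:3  d4:0  d5:0  d6:0  d7:0 → peak 10
D@3: d1:8  d2:8  d3:3  d4:2  d5:0  d6:0  d7:0 → peak 8
D@4: d1:8  d2:8  d3:1  d4:2  d5:2  d6:0  d7:0 → peak 8
D@5: d1:8  d2:8  d3:1  d4:0  d5:2  d6:2  d7:0 → peak 8
D@6: d1:8  d2:8  d3:1  d4:0  d5:0  d6:2  d7:2 → peak 8
Best is D@3, peak 8.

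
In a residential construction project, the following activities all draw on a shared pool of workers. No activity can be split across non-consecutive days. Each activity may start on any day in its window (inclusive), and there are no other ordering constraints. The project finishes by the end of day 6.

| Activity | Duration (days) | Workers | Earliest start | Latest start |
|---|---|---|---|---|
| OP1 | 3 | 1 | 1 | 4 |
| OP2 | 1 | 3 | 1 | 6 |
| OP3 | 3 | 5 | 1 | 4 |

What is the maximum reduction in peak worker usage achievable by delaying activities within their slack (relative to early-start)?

Early-start peak: d1:9  d2:6  d3:6  d4:0  d5:0  d6:0 ⇒ 9.
Leveled (OP1@1, OP2@1, OP3@4): d1:4  d2:1  d3:1  d4:5  d5:5  d6:5 ⇒ 5.
Reduction 9 − 5 = 4.

4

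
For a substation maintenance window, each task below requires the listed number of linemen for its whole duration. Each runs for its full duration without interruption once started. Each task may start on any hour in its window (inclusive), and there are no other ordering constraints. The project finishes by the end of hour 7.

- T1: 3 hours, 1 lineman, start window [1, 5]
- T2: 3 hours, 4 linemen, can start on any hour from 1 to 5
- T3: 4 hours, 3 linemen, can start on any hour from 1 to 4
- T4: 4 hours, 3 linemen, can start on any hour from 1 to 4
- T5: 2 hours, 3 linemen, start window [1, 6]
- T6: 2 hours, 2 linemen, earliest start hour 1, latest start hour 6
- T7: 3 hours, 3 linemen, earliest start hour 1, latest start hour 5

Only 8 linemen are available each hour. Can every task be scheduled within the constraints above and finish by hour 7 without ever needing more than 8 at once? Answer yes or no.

no

Total lineman-hours = 58; over 7 hours the average is 58/7 > 8, so some hour must exceed 8.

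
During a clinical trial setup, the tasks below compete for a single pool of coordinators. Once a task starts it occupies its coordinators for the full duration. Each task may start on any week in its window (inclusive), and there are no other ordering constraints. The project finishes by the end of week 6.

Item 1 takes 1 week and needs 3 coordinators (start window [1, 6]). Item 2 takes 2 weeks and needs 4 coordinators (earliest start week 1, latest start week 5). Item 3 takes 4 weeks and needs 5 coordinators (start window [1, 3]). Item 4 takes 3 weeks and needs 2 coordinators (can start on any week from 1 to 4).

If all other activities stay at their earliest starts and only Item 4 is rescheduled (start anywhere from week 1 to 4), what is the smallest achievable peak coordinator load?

12

Item 4@1: w1:14  w2:11  w3:7  w4:5  w5:0  w6:0 → peak 14
Item 4@2: w1:12  w2:11  w3:7  w4:7  w5:0  w6:0 → peak 12
Item 4@3: w1:12  w2:9  w3:7  w4:7  w5:2  w6:0 → peak 12
Item 4@4: w1:12  w2:9  w3:5  w4:7  w5:2  w6:2 → peak 12
Best is Item 4@2, peak 12.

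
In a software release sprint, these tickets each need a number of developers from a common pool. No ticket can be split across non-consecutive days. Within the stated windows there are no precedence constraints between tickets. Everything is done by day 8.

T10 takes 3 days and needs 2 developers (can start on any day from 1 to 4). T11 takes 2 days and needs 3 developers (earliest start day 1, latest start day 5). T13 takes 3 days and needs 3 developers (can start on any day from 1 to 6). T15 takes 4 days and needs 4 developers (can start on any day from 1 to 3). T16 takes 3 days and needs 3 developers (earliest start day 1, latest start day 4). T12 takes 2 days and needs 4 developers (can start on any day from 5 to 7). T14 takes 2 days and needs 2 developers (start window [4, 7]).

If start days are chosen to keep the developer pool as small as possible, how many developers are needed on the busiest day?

8

Early-start (T10@1, T11@1, T13@1, T15@1, T16@1, T12@5, T14@4) gives peak 15: d1:15  d2:15  d3:12  d4:6  d5:6  d6:4  d7:0  d8:0.
Shift T10→4, T11→5, T13→6, T12→7.
Schedule T10@4, T11@5, T13@6, T15@1, T16@1, T12@7, T14@4: d1:7  d2:7  d3:7  d4:8  d5:7  d6:8  d7:7  d8:7 — peak 8.
Total developer-days = 58 over 8 days ⇒ peak ≥ ⌈58/8⌉ = 8, so 8 is optimal.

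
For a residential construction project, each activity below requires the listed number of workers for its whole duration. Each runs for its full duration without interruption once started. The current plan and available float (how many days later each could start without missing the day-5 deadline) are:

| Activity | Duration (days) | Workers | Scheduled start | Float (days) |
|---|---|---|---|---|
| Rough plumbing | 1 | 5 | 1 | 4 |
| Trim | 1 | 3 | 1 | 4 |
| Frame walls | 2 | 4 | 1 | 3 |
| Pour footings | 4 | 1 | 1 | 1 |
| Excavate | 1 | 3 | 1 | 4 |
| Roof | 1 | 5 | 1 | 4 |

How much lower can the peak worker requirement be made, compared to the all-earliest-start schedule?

15

Early-start peak: d1:21  d2:5  d3:1  d4:1  d5:0 ⇒ 21.
Leveled (Rough plumbing@1, Trim@5, Frame walls@2, Pour footings@1, Excavate@5, Roof@4): d1:6  d2:5  d3:5  d4:6  d5:6 ⇒ 6.
Reduction 21 − 6 = 15.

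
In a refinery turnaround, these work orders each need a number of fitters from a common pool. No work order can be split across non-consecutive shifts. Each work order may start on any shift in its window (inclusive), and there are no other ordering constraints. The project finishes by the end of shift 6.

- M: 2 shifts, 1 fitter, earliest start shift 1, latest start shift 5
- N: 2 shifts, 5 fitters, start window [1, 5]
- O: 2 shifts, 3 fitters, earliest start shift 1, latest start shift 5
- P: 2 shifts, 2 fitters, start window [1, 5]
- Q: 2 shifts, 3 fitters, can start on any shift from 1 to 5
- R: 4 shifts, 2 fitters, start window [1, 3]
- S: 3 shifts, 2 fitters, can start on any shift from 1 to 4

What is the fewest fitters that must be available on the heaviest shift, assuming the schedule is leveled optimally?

8

Early-start (M@1, N@1, O@1, P@1, Q@1, R@1, S@1) gives peak 18: s1:18  s2:18  s3:4  s4:2  s5:0  s6:0.
Shift O→3, Q→5, R→3, S→3.
Schedule M@1, N@1, O@3, P@1, Q@5, R@3, S@3: s1:8  s2:8  s3:7  s4:7  s5:7  s6:5 — peak 8.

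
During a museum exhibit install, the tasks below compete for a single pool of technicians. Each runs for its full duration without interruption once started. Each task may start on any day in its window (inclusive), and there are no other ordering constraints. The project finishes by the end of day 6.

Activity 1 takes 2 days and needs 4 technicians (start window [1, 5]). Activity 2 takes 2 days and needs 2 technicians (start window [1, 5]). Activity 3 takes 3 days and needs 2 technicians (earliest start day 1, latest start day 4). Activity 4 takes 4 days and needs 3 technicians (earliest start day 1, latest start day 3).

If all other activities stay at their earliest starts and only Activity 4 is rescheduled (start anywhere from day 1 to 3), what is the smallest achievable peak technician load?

Activity 4@1: d1:11  d2:11  d3:5  d4:3  d5:0  d6:0 → peak 11
Activity 4@2: d1:8  d2:11  d3:5  d4:3  d5:3  d6:0 → peak 11
Activity 4@3: d1:8  d2:8  d3:5  d4:3  d5:3  d6:3 → peak 8
Best is Activity 4@3, peak 8.

8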